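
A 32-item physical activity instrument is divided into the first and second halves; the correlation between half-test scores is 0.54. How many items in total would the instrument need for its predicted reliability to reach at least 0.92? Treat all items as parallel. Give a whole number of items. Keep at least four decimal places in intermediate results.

Corrected full-test reliability: r_full = 2 × 0.54 / (1 + 0.54) ≈ 0.7013
Solve Spearman-Brown for n: n = 0.92(1 − 0.7013) / [0.7013(1 − 0.92)] = 4.8981
Items = 4.8981 × 32 ≈ 156.74 → 157

157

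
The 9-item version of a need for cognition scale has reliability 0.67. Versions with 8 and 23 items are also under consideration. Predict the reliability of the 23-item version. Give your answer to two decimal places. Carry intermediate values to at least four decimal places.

Only the ratio of lengths matters: n = 23/9 = 2.5556
r_{23} = n·r / (1 + (n − 1)·r) = 1.7123 / 2.0423 ≈ 0.8384

0.84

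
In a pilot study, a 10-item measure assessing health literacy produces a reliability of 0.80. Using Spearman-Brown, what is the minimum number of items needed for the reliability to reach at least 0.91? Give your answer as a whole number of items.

26

n = 0.91(1 − 0.80) / [0.80(1 − 0.91)]
n = 0.1820 / 0.0720 ≈ 2.5278
2.5278 × 10 = 25.28 → 26 items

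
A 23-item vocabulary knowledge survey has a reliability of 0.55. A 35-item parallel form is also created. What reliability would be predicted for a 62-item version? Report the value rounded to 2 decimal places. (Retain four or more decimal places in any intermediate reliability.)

0.77

The 35-item form is not needed; work directly from the 23-item form with n = 62/23 = 2.6957.
r_{62} = n·r / (1 + (n − 1)·r) = 1.4826 / 1.9326 ≈ 0.7672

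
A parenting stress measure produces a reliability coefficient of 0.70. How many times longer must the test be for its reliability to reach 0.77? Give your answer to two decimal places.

n = 0.77 × (1 − 0.70) / [ 0.70 × (1 − 0.77) ]
  = 0.2310 / 0.1610 = 1.4348

1.43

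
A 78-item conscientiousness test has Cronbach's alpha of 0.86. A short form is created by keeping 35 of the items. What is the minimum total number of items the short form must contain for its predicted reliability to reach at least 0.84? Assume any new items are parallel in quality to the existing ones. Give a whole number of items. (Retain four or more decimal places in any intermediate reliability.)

67

First, r for the 35-item form: n = 35/78 = 0.4487, so r_35 = 0.4487·0.86/(1 + (0.4487 − 1)·0.86) = 0.7338
Length factor from the short form to reach 0.84: n' = 0.84(1 − 0.7338) / [0.7338(1 − 0.84)] ≈ 1.9045
Total items = 1.9045 × 35 = 66.66, rounded up to 67.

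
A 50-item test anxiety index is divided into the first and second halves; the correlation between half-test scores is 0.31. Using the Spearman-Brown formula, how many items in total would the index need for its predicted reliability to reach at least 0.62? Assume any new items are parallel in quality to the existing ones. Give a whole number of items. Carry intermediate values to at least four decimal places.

91

Corrected full-test reliability: r_full = 2 × 0.31 / (1 + 0.31) ≈ 0.4733
n = r_tgt(1 − r_full) / [r_full(1 − r_tgt)] = 0.62 × 0.5267 / (0.4733 × 0.38) ≈ 1.8157
Required items = 1.8157 × 50 = 90.79, so 91 items.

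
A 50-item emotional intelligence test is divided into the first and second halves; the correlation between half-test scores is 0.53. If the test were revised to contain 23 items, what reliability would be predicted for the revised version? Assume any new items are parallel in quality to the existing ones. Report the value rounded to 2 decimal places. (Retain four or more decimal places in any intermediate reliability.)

Full-test reliability from the split-half r: r_full = 2(0.53)/(1 + 0.53) = 0.6928
Then adjust to 23 items: n = 23/50 = 0.4600
r_new = n·r_full / (1 + (n − 1)·r_full) = 0.3187 / 0.6259 ≈ 0.5092

0.51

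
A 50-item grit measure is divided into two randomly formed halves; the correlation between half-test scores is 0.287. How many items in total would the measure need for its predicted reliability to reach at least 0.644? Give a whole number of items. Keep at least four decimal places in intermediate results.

r_full = 2(0.287)/(1 + 0.287) = 0.4460
n = r_tgt(1 − r_full) / [r_full(1 − r_tgt)] = 0.644 × 0.5540 / (0.4460 × 0.356) ≈ 2.2470
Required items = 2.2470 × 50 = 112.35, so 113 items.

113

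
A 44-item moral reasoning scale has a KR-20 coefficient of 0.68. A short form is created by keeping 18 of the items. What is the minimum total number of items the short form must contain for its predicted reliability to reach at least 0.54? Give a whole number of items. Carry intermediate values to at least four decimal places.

25

First, r for the 18-item form: n = 18/44 = 0.4091, so r_18 = 0.4091·0.68/(1 + (0.4091 − 1)·0.68) = 0.4651
Length factor from the short form to reach 0.54: n' = 0.54(1 − 0.4651) / [0.4651(1 − 0.54)] ≈ 1.3501
Total items = 1.3501 × 18 = 24.30, rounded up to 25.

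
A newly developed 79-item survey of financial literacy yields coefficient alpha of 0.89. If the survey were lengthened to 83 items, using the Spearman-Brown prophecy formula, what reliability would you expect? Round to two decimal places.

n = 83/79 = 1.0506
Spearman-Brown: r_new = n·r / (1 + (n − 1)·r)
r_new = 1.0506·0.89 / [1 + (1.0506 − 1)·0.89]
     = 0.9350 / 1.0450 = 0.8947

0.89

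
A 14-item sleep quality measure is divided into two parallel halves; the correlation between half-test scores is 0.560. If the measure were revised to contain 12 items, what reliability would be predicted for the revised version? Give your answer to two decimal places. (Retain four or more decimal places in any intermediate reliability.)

Full-test reliability from the split-half r: r_full = 2(0.560)/(1 + 0.560) = 0.7179
Then adjust to 12 items: n = 12/14 = 0.8571
r_new = n·r_full / (1 + (n − 1)·r_full) = 0.6153 / 0.8974 ≈ 0.6856

0.69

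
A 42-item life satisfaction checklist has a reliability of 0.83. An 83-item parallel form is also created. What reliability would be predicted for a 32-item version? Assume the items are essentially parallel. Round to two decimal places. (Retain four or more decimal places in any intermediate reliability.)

0.79

The 83-item form is not needed; work directly from the 42-item form with n = 32/42 = 0.7619.
r_{32} = n·r / (1 + (n − 1)·r) = 0.6324 / 0.8024 ≈ 0.7881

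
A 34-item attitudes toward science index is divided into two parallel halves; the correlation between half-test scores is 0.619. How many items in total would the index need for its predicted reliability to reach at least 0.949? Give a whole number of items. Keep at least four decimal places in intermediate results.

195

Corrected full-test reliability: r_full = 2 × 0.619 / (1 + 0.619) ≈ 0.7647
Solve Spearman-Brown for n: n = 0.949(1 − 0.7647) / [0.7647(1 − 0.949)] = 5.7257
Items = 5.7257 × 34 ≈ 194.67 → 195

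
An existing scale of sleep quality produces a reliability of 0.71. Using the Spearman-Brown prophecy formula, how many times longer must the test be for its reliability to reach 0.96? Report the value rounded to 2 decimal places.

9.80

n = 0.96(1 − 0.71) / [0.71(1 − 0.96)]
n = 0.2784 / 0.0284 ≈ 9.8028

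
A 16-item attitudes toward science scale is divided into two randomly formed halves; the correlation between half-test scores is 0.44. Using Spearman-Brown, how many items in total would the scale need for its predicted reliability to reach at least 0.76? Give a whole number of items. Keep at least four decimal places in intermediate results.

33

r_full = 2(0.44)/(1 + 0.44) = 0.6111
Solve Spearman-Brown for n: n = 0.76(1 − 0.6111) / [0.6111(1 − 0.76)] = 2.0152
Items = 2.0152 × 16 ≈ 32.24 → 33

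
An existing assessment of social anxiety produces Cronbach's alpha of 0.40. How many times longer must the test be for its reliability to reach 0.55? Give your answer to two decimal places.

n = 0.55 × (1 − 0.40) / [ 0.40 × (1 − 0.55) ]
n = 0.3300 / 0.1800 ≈ 1.8333

1.83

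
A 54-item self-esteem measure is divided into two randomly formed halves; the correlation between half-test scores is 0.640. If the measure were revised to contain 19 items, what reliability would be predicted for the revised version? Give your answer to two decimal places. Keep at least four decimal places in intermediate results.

Spearman-Brown correction (n = 2): r_full = 2·0.640/(1 + 0.640) = 0.7805
Length factor from 54 to 19 items: n = 19/54 = 0.3519
r_new = n·r_full / (1 + (n − 1)·r_full) = 0.2747 / 0.4942 ≈ 0.5558

0.56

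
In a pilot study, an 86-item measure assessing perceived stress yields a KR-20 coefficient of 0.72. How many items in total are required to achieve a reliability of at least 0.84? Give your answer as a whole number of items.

176

Spearman-Brown solved for the length factor n:
n = r*(1 − r) / [ r (1 − r*) ]
n = 0.84(1 − 0.72) / [0.72(1 − 0.84)]
  = 0.2352 / 0.1152 = 2.0417
Items needed = n × 86 = 2.0417 × 86 ≈ 175.59 → round up to 176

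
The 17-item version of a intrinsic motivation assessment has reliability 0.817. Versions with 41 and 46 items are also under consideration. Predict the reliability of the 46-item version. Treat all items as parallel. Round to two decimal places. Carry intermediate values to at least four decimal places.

0.92

Only the ratio of lengths matters: n = 46/17 = 2.7059
r_{46} = n·r / (1 + (n − 1)·r) = 2.2107 / 2.3937 ≈ 0.9235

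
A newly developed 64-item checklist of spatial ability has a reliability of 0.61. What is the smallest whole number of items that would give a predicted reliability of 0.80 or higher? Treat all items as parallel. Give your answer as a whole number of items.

Rearranging the Spearman-Brown formula for n,
n = r*(1 − r) / [ r (1 − r*) ]
n = 0.80 × (1 − 0.61) / [ 0.61 × (1 − 0.80) ]
  = 0.3120 / 0.1220 = 2.5574
So the test needs 2.5574 × 64 ≈ 163.67 items; rounding up, 164.

164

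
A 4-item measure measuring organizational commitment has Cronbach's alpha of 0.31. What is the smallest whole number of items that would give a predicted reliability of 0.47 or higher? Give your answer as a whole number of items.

8

Spearman-Brown solved for the length factor n:
n = r_target (1 − r_old) / [ r_old (1 − r_target) ]
n = 0.47(1 − 0.31) / [0.31(1 − 0.47)]
  = 0.3243 / 0.1643 = 1.9738
Items needed = n × 4 = 1.9738 × 4 ≈ 7.90 → round up to 8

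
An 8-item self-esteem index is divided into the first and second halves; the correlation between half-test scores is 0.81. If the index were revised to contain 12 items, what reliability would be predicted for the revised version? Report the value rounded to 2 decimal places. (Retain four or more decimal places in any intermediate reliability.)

First correct the split-half correlation to full-test reliability: r_full = 2 × 0.81 / (1 + 0.81) ≈ 0.8950
Then adjust to 12 items: n = 12/8 = 1.5000
r_new = n·r_full / (1 + (n − 1)·r_full) = 1.3425 / 1.4475 ≈ 0.9275

0.93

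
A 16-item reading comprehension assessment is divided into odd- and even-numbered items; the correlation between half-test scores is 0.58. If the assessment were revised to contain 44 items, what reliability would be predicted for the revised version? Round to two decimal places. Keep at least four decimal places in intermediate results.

First correct the split-half correlation to full-test reliability: r_full = 2 × 0.58 / (1 + 0.58) ≈ 0.7342
Length factor from 16 to 44 items: n = 44/16 = 2.7500
r_new = n·r_full / (1 + (n − 1)·r_full) = 2.0191 / 2.2849 ≈ 0.8837

0.88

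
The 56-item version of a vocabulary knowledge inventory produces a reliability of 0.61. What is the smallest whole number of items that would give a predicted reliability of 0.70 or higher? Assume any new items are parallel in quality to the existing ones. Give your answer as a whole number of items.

84

Invert Spearman-Brown to solve for n:
n = r*(1 − r) / [ r (1 − r*) ]
n = [0.70 × 0.39] / [0.61 × 0.30]
n = 0.2730 / 0.1830 ≈ 1.4918
1.4918 × 56 = 83.54 → 84 items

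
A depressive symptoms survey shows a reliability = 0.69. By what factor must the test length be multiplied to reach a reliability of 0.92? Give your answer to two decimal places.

n = 0.92 × (1 − 0.69) / [ 0.69 × (1 − 0.92) ]
n = 0.2852 / 0.0552 ≈ 5.1667

5.17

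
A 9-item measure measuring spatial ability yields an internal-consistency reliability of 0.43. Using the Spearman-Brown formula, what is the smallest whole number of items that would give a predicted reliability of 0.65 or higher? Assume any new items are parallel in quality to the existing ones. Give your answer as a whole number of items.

n = [0.65 × 0.57] / [0.43 × 0.35]
n = 0.3705 / 0.1505 ≈ 2.4618
2.4618 × 9 = 22.16 → 23 items

23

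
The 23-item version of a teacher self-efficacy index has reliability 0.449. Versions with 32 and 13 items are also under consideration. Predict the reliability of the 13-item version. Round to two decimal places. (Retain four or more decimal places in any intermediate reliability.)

The 32-item form is not needed; work directly from the 23-item form with n = 13/23 = 0.5652.
r_{13} = n·r / (1 + (n − 1)·r) = 0.2538 / 0.8048 ≈ 0.3154

0.32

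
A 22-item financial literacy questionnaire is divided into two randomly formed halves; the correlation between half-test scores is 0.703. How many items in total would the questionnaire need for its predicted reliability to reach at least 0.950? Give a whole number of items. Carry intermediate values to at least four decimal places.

89

Corrected full-test reliability: r_full = 2 × 0.703 / (1 + 0.703) ≈ 0.8256
n = r_tgt(1 − r_full) / [r_full(1 − r_tgt)] = 0.950 × 0.1744 / (0.8256 × 0.050) ≈ 4.0136
Items = 4.0136 × 22 ≈ 88.30 → 89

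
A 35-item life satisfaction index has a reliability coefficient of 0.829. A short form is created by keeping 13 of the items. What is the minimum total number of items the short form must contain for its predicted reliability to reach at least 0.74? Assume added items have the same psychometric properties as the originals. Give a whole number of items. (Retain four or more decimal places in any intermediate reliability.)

Short-form reliability: n = 13/35 = 0.3714; r_13 = n·r/(1+(n−1)r) ≈ 0.6429
Then solve for n' with r_old = 0.6429, r_target = 0.74: n' = 0.74(1 − 0.6429)/[0.6429(1 − 0.74)] = 1.5809
Items = 1.5809 × 13 ≈ 20.55 → 21

21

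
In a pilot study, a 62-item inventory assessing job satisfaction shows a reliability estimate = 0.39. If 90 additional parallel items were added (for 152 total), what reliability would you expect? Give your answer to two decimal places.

0.61

n = 152/62 = 2.4516
Spearman-Brown: r_new = n·r / (1 + (n − 1)·r)
r_new = 2.4516·0.39 / [1 + (2.4516 − 1)·0.39]
     = 0.9561 / 1.5661 = 0.6105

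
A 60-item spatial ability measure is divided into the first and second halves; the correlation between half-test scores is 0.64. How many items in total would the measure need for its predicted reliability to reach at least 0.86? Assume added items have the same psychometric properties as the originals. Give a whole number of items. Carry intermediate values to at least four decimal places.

104

Corrected full-test reliability: r_full = 2 × 0.64 / (1 + 0.64) ≈ 0.7805
n = r_tgt(1 − r_full) / [r_full(1 − r_tgt)] = 0.86 × 0.2195 / (0.7805 × 0.14) ≈ 1.7276
Items = 1.7276 × 60 ≈ 103.66 → 104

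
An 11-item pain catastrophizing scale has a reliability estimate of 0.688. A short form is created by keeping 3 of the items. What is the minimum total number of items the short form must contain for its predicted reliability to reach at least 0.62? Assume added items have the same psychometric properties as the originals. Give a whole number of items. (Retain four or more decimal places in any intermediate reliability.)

9

First, r for the 3-item form: n = 3/11 = 0.2727, so r_3 = 0.2727·0.688/(1 + (0.2727 − 1)·0.688) = 0.3755
Length factor from the short form to reach 0.62: n' = 0.62(1 − 0.3755) / [0.3755(1 − 0.62)] ≈ 2.7135
Items = 2.7135 × 3 ≈ 8.14 → 9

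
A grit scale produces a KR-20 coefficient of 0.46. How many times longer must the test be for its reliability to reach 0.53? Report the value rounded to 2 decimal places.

1.32

n = 0.53(1 − 0.46) / [0.46(1 − 0.53)]
n = 0.2862 / 0.2162 ≈ 1.3238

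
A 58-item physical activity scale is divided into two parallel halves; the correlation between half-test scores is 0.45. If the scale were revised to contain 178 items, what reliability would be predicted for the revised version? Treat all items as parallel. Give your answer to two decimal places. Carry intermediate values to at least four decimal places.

Full-test reliability from the split-half r: r_full = 2(0.45)/(1 + 0.45) = 0.6207
Then adjust to 178 items: n = 178/58 = 3.0690
r_new = n·r_full / (1 + (n − 1)·r_full) = 1.9049 / 2.2842 ≈ 0.8339

0.83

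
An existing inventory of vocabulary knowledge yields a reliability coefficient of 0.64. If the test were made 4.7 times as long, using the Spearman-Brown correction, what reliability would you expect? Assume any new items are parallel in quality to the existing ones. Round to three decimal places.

r_new = 4.7·0.64 / [1 + (4.7 − 1)·0.64]
r_new = 3.0080 / 3.3680 ≈ 0.8931

0.893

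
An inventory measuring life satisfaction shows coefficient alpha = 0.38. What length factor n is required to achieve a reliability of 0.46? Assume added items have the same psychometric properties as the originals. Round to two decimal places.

n = 0.46(1 − 0.38) / [0.38(1 − 0.46)]
n = 0.2852 / 0.2052 ≈ 1.3899

1.39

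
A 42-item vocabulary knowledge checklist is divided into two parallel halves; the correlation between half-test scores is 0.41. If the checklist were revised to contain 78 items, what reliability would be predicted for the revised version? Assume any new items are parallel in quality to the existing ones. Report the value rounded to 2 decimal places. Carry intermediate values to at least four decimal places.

0.72

First correct the split-half correlation to full-test reliability: r_full = 2 × 0.41 / (1 + 0.41) ≈ 0.5816
Length factor from 42 to 78 items: n = 78/42 = 1.8571
r_new = n·r_full / (1 + (n − 1)·r_full) = 1.0801 / 1.4985 ≈ 0.7208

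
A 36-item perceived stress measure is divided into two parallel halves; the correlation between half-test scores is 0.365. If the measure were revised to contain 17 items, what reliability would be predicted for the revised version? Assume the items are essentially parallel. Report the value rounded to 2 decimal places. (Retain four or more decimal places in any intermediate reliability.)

Spearman-Brown correction (n = 2): r_full = 2·0.365/(1 + 0.365) = 0.5348
Length factor from 36 to 17 items: n = 17/36 = 0.4722
r_new = n·r_full / (1 + (n − 1)·r_full) = 0.2525 / 0.7177 ≈ 0.3518

0.35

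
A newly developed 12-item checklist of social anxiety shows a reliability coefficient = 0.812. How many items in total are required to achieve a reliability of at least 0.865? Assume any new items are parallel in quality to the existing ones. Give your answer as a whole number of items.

18

Rearranging the Spearman-Brown formula for n,
n = r_target (1 − r_old) / [ r_old (1 − r_target) ]
n = 0.865 × (1 − 0.812) / [ 0.812 × (1 − 0.865) ]
n = 0.162620 / 0.109620 ≈ 1.4835
1.4835 × 12 = 17.80 → 18 items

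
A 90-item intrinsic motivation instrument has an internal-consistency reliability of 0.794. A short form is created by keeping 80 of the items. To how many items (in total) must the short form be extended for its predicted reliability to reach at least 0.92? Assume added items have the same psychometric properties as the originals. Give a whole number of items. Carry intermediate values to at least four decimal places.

Short-form reliability: n = 80/90 = 0.8889; r_80 = n·r/(1+(n−1)r) ≈ 0.7741
Length factor from the short form to reach 0.92: n' = 0.92(1 − 0.7741) / [0.7741(1 − 0.92)] ≈ 3.3560
Total items = 3.3560 × 80 = 268.48, rounded up to 269.

269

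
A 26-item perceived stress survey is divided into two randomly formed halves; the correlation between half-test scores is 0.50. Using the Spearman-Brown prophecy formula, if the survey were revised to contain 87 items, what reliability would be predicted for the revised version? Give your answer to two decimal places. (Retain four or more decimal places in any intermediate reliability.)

0.87

Full-test reliability from the split-half r: r_full = 2(0.50)/(1 + 0.50) = 0.6667
Then adjust to 87 items: n = 87/26 = 3.3462
r_new = n·r_full / (1 + (n − 1)·r_full) = 2.2309 / 2.5642 ≈ 0.8700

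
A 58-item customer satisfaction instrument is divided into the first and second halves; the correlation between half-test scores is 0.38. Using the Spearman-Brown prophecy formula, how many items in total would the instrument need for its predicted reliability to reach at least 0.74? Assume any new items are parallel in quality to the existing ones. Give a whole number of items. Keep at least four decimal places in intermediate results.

r_full = 2(0.38)/(1 + 0.38) = 0.5507
Solve Spearman-Brown for n: n = 0.74(1 − 0.5507) / [0.5507(1 − 0.74)] = 2.3221
Required items = 2.3221 × 58 = 134.68, so 135 items.

135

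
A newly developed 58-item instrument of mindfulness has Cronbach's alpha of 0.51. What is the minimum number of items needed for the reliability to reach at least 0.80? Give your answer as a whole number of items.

Invert Spearman-Brown to solve for n:
n = r*(1 − r) / [ r (1 − r*) ]
n = [0.80 × 0.49] / [0.51 × 0.20]
n = 0.3920 / 0.1020 ≈ 3.8431
3.8431 × 58 = 222.90 → 223 items

223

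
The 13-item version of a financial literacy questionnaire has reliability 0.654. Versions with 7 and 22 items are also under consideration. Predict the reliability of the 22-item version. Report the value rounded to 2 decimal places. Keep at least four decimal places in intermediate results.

The 7-item form is not needed; work directly from the 13-item form with n = 22/13 = 1.6923.
r_{22} = n·r / (1 + (n − 1)·r) = 1.1068 / 1.4528 ≈ 0.7618

0.76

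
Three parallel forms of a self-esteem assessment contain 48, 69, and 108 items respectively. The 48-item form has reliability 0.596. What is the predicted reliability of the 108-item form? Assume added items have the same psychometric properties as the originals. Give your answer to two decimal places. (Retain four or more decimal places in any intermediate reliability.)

0.77

Only the ratio of lengths matters: n = 108/48 = 2.2500
r_{108} = n·r / (1 + (n − 1)·r) = 1.3410 / 1.7450 ≈ 0.7685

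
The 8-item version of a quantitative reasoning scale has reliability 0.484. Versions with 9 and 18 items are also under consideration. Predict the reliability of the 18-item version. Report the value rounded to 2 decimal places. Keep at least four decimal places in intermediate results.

0.68

The 9-item form is not needed; work directly from the 8-item form with n = 18/8 = 2.2500.
r_{18} = n·r / (1 + (n − 1)·r) = 1.0890 / 1.6050 ≈ 0.6785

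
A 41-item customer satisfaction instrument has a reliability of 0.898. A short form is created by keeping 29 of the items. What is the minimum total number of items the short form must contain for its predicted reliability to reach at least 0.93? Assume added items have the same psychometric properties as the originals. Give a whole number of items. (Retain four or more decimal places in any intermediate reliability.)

62

First, r for the 29-item form: n = 29/41 = 0.7073, so r_29 = 0.7073·0.898/(1 + (0.7073 − 1)·0.898) = 0.8616
Then solve for n' with r_old = 0.8616, r_target = 0.93: n' = 0.93(1 − 0.8616)/[0.8616(1 − 0.93)] = 2.1341
Items = 2.1341 × 29 ≈ 61.89 → 62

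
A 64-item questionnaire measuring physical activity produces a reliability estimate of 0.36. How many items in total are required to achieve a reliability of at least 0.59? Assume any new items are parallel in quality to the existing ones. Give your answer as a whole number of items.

164

n = 0.59(1 − 0.36) / [0.36(1 − 0.59)]
n = 0.3776 / 0.1476 ≈ 2.5583
So the test needs 2.5583 × 64 ≈ 163.73 items; rounding up, 164.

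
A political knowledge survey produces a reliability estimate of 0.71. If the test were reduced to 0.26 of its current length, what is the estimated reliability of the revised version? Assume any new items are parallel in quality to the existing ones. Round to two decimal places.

Apply the Spearman-Brown prophecy formula, r' = nr / [1 + (n − 1)r]:
r_new = 0.26·0.71 / [1 + (0.26 − 1)·0.71]
r_new = 0.1846 / 0.4746 ≈ 0.3890

0.39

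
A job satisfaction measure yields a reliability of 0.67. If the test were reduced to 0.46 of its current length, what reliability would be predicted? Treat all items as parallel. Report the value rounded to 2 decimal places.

Apply the Spearman-Brown prophecy formula, r' = nr / [1 + (n − 1)r]:
r_new = (0.46 × 0.67) / (1 + (0.46 − 1) × 0.67)
r_new = 0.3082 / 0.6382 ≈ 0.4829

0.48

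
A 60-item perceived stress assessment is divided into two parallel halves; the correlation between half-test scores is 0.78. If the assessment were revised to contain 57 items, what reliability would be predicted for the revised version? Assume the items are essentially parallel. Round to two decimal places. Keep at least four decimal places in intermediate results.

0.87

Full-test reliability from the split-half r: r_full = 2(0.78)/(1 + 0.78) = 0.8764
Then adjust to 57 items: n = 57/60 = 0.9500
r_new = n·r_full / (1 + (n − 1)·r_full) = 0.8326 / 0.9562 ≈ 0.8707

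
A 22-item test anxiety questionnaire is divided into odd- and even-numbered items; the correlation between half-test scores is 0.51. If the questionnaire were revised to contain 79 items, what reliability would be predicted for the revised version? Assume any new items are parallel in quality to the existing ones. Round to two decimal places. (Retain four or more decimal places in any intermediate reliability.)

0.88

Full-test reliability from the split-half r: r_full = 2(0.51)/(1 + 0.51) = 0.6755
Length factor from 22 to 79 items: n = 79/22 = 3.5909
r_new = n·r_full / (1 + (n − 1)·r_full) = 2.4257 / 2.7502 ≈ 0.8820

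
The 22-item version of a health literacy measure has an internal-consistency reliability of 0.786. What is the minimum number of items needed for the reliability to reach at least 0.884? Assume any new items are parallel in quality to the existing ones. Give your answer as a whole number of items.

Spearman-Brown solved for the length factor n:
n = r*(1 − r) / [ r (1 − r*) ]
n = 0.884(1 − 0.786) / [0.786(1 − 0.884)]
n = 0.189176 / 0.091176 ≈ 2.0748
2.0748 × 22 = 45.65 → 46 items

46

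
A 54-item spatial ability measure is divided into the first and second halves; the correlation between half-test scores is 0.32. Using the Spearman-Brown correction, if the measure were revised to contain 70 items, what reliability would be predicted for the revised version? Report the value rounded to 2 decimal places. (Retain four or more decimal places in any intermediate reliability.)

0.55

Full-test reliability from the split-half r: r_full = 2(0.32)/(1 + 0.32) = 0.4848
Then adjust to 70 items: n = 70/54 = 1.2963
r_new = n·r_full / (1 + (n − 1)·r_full) = 0.6284 / 1.1436 ≈ 0.5495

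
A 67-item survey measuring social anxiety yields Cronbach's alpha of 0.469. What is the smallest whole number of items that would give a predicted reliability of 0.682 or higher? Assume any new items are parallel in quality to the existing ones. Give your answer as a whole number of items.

163

n = 0.682 × (1 − 0.469) / [ 0.469 × (1 − 0.682) ]
  = 0.362142 / 0.149142 = 2.4282
So the test needs 2.4282 × 67 ≈ 162.69 items; rounding up, 163.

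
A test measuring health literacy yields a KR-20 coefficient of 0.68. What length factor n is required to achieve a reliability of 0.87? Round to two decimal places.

Invert Spearman-Brown to solve for n:
n = r_target (1 − r_old) / [ r_old (1 − r_target) ]
n = [0.87 × 0.32] / [0.68 × 0.13]
n = 0.2784 / 0.0884 ≈ 3.1493

3.15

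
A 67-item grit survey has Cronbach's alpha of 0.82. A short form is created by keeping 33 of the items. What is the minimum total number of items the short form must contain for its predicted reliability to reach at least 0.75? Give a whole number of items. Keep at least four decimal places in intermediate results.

45

First, r for the 33-item form: n = 33/67 = 0.4925, so r_33 = 0.4925·0.82/(1 + (0.4925 − 1)·0.82) = 0.6917
Length factor from the short form to reach 0.75: n' = 0.75(1 − 0.6917) / [0.6917(1 − 0.75)] ≈ 1.3371
Total items = 1.3371 × 33 = 44.12, rounded up to 45.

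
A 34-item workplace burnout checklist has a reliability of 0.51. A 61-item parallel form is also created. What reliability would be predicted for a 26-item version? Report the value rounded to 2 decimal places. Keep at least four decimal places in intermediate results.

0.44

Only the ratio of lengths matters: n = 26/34 = 0.7647
r_{26} = n·r / (1 + (n − 1)·r) = 0.3900 / 0.8800 ≈ 0.4432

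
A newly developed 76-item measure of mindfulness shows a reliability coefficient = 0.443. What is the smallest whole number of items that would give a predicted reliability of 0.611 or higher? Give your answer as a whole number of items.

Rearranging the Spearman-Brown formula for n,
n = r*(1 − r) / [ r (1 − r*) ]
n = [0.611 × 0.557] / [0.443 × 0.389]
  = 0.340327 / 0.172327 = 1.9749
Items needed = n × 76 = 1.9749 × 76 ≈ 150.09 → round up to 151

151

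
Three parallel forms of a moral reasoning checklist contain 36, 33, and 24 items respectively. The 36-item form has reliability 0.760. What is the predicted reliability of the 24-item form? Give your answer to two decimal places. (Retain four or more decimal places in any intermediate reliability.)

Only the ratio of lengths matters: n = 24/36 = 0.6667
r_{24} = n·r / (1 + (n − 1)·r) = 0.5067 / 0.7467 ≈ 0.6786

0.68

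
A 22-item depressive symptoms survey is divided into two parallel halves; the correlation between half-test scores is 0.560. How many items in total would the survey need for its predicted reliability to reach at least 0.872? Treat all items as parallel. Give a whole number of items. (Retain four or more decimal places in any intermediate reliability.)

59

r_full = 2(0.560)/(1 + 0.560) = 0.7179
Solve Spearman-Brown for n: n = 0.872(1 − 0.7179) / [0.7179(1 − 0.872)] = 2.6770
Required items = 2.6770 × 22 = 58.89, so 59 items.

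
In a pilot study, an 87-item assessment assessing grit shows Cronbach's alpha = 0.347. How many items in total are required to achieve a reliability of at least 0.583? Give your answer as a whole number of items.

229

Spearman-Brown solved for the length factor n:
n = r*(1 − r) / [ r (1 − r*) ]
n = [0.583 × 0.653] / [0.347 × 0.417]
n = 0.380699 / 0.144699 ≈ 2.6310
So the test needs 2.6310 × 87 ≈ 228.90 items; rounding up, 229.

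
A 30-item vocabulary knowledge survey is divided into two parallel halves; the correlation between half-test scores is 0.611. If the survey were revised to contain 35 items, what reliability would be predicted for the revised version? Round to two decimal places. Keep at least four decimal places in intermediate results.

Full-test reliability from the split-half r: r_full = 2(0.611)/(1 + 0.611) = 0.7585
Length factor from 30 to 35 items: n = 35/30 = 1.1667
r_new = n·r_full / (1 + (n − 1)·r_full) = 0.8849 / 1.1264 ≈ 0.7856

0.79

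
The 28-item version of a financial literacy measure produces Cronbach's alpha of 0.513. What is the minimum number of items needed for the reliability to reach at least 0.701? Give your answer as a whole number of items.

63

n = 0.701(1 − 0.513) / [0.513(1 − 0.701)]
n = 0.341387 / 0.153387 ≈ 2.2257
Items needed = n × 28 = 2.2257 × 28 ≈ 62.32 → round up to 63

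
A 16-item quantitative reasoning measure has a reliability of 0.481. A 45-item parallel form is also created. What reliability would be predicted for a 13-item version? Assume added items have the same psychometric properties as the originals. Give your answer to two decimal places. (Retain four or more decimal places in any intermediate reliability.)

Only the ratio of lengths matters: n = 13/16 = 0.8125
r_{13} = n·r / (1 + (n − 1)·r) = 0.3908 / 0.9098 ≈ 0.4295

0.43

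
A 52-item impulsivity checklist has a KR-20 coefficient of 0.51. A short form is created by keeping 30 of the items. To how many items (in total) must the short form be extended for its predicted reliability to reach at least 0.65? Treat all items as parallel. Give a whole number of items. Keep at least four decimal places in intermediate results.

93

First, r for the 30-item form: n = 30/52 = 0.5769, so r_30 = 0.5769·0.51/(1 + (0.5769 − 1)·0.51) = 0.3752
Length factor from the short form to reach 0.65: n' = 0.65(1 − 0.3752) / [0.3752(1 − 0.65)] ≈ 3.0926
Total items = 3.0926 × 30 = 92.78, rounded up to 93.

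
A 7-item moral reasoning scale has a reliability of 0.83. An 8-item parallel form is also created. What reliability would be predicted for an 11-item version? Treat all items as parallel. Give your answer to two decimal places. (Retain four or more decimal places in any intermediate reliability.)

0.88

Only the ratio of lengths matters: n = 11/7 = 1.5714
r_{11} = n·r / (1 + (n − 1)·r) = 1.3043 / 1.4743 ≈ 0.8847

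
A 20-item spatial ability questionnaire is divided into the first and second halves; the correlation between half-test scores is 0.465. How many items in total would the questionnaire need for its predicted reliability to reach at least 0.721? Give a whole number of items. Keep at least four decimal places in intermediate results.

r_full = 2(0.465)/(1 + 0.465) = 0.6348
Solve Spearman-Brown for n: n = 0.721(1 − 0.6348) / [0.6348(1 − 0.721)] = 1.4867
Required items = 1.4867 × 20 = 29.73, so 30 items.

30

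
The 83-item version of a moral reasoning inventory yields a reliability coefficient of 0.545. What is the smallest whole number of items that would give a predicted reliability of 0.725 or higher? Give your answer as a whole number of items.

183

n = [0.725 × 0.455] / [0.545 × 0.275]
  = 0.329875 / 0.149875 = 2.2010
Items needed = n × 83 = 2.2010 × 83 ≈ 182.68 → round up to 183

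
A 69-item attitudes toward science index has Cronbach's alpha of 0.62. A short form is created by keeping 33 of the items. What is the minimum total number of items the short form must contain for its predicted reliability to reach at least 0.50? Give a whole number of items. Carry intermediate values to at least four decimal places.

Short-form reliability: n = 33/69 = 0.4783; r_33 = n·r/(1+(n−1)r) ≈ 0.4383
Length factor from the short form to reach 0.50: n' = 0.50(1 − 0.4383) / [0.4383(1 − 0.50)] ≈ 1.2815
Total items = 1.2815 × 33 = 42.29, rounded up to 43.

43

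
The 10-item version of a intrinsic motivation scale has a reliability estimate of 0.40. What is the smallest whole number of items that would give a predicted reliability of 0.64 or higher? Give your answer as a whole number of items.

Spearman-Brown solved for the length factor n:
n = r_target (1 − r_old) / [ r_old (1 − r_target) ]
n = [0.64 × 0.60] / [0.40 × 0.36]
  = 0.3840 / 0.1440 = 2.6667
2.6667 × 10 = 26.67 → 27 items

27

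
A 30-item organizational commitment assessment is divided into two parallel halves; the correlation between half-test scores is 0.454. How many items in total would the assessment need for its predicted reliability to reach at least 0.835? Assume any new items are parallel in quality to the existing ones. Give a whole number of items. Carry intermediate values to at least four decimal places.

92

r_full = 2(0.454)/(1 + 0.454) = 0.6245
Solve Spearman-Brown for n: n = 0.835(1 − 0.6245) / [0.6245(1 − 0.835)] = 3.0428
Required items = 3.0428 × 30 = 91.28, so 92 items.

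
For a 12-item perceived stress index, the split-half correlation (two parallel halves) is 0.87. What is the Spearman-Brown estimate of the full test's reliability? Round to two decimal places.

0.93

Each half is half the length of the full test, so the full test is n = 2 times a half.
r_full = 2r_hh / (1 + r_hh) = 2 × 0.87 / (1 + 0.87)
r_full = 1.7400 / 1.8700 ≈ 0.9305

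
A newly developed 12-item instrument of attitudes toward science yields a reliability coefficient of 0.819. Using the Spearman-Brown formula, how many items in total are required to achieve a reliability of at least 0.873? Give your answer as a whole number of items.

19

Invert Spearman-Brown to solve for n:
n = r*(1 − r) / [ r (1 − r*) ]
n = 0.873 × (1 − 0.819) / [ 0.819 × (1 − 0.873) ]
n = 0.158013 / 0.104013 ≈ 1.5192
1.5192 × 12 = 18.23 → 19 items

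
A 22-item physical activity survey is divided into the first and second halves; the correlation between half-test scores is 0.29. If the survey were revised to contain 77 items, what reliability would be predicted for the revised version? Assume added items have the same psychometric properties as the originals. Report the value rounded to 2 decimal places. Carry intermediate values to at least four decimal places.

0.74

First correct the split-half correlation to full-test reliability: r_full = 2 × 0.29 / (1 + 0.29) ≈ 0.4496
Length factor from 22 to 77 items: n = 77/22 = 3.5000
r_new = n·r_full / (1 + (n − 1)·r_full) = 1.5736 / 2.1240 ≈ 0.7409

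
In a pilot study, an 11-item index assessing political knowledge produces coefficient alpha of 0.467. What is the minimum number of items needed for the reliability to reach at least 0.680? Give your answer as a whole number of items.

Invert Spearman-Brown to solve for n:
n = r*(1 − r) / [ r (1 − r*) ]
n = [0.680 × 0.533] / [0.467 × 0.320]
  = 0.362440 / 0.149440 = 2.4253
2.4253 × 11 = 26.68 → 27 items

27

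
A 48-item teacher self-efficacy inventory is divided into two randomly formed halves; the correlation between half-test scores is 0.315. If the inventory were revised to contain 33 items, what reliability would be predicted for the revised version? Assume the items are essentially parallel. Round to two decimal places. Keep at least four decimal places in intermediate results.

0.39

Spearman-Brown correction (n = 2): r_full = 2·0.315/(1 + 0.315) = 0.4791
Then adjust to 33 items: n = 33/48 = 0.6875
r_new = n·r_full / (1 + (n − 1)·r_full) = 0.3294 / 0.8503 ≈ 0.3874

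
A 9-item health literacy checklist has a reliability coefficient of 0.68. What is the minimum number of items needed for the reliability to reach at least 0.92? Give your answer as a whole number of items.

Spearman-Brown solved for the length factor n:
n = r*(1 − r) / [ r (1 − r*) ]
n = 0.92(1 − 0.68) / [0.68(1 − 0.92)]
  = 0.2944 / 0.0544 = 5.4118
So the test needs 5.4118 × 9 ≈ 48.71 items; rounding up, 49.

49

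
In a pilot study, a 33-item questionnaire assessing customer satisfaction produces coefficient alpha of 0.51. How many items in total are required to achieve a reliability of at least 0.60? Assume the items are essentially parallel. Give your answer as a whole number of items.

48

n = [0.60 × 0.49] / [0.51 × 0.40]
  = 0.2940 / 0.2040 = 1.4412
Items needed = n × 33 = 1.4412 × 33 ≈ 47.56 → round up to 48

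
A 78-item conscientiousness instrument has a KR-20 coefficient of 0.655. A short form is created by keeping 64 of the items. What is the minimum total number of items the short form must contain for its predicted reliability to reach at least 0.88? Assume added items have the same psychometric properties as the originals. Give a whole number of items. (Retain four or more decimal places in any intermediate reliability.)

Short-form reliability: n = 64/78 = 0.8205; r_64 = n·r/(1+(n−1)r) ≈ 0.6090
Then solve for n' with r_old = 0.6090, r_target = 0.88: n' = 0.88(1 − 0.6090)/[0.6090(1 − 0.88)] = 4.7083
Total items = 4.7083 × 64 = 301.33, rounded up to 302.

302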